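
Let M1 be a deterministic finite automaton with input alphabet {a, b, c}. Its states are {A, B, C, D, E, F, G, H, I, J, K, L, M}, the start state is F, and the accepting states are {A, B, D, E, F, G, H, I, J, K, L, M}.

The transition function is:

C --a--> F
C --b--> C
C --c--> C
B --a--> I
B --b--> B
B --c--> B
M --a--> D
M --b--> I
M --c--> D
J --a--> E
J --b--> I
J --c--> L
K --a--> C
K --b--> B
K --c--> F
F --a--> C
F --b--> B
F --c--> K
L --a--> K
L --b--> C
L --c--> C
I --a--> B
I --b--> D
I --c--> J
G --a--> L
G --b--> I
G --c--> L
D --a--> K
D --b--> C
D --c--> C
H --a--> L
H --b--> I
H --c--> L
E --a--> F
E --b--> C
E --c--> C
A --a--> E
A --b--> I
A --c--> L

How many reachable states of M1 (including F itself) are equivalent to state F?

Reachable states from the start: {B,C,D,E,F,I,J,K,L}. Unreachable: {A,G,H,M} — drop them.
Start with accepting vs non-accepting: {B,D,E,F,I,J,K,L} | {C}.
On input a, block {B,D,E,F,I,J,K,L} splits into {B,D,E,I,J,L} and {F,K}.
Split {B,D,E,I,J,L} by δ(·,a) → {B,I,J} and {D,E,L}.
Split {B,I,J} by δ(·,a) → {B,I} and {J}.
Refine {B,I} on symbol b: members go to different blocks, giving {B} and {I}.
No further refinement is possible. Final partition (6 blocks): {B} | {C} | {F,K} | {D,E,L} | {J} | {I}.
State F belongs to the block {F,K}, which has 2 states.

2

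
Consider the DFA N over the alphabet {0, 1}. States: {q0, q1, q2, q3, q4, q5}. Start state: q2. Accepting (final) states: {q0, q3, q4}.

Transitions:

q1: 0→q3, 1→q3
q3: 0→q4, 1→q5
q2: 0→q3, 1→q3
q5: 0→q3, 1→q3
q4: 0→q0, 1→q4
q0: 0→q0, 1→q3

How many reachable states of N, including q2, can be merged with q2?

States {q1} cannot be reached from the start state, so discard them.
Initial partition by acceptance: {q0,q3,q4} | {q2,q5}.
Split {q0,q3,q4} by δ(·,1) → {q0,q4} and {q3}.
Split {q0,q4} by δ(·,1) → {q0} and {q4}.
No further refinement is possible. Final partition (4 blocks): {q0} | {q2,q5} | {q3} | {q4}.
The equivalence class containing q2 is {q2,q5}, of size 2.

2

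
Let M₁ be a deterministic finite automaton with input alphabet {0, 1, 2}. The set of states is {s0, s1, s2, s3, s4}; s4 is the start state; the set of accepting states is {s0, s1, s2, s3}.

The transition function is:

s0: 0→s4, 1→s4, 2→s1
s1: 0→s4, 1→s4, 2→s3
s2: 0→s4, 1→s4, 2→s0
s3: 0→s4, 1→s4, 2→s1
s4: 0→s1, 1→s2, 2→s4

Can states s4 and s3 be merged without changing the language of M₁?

All states are reachable from the start state.
Start with accepting vs non-accepting: {s0,s1,s2,s3} | {s4}.
Stable partition: {s0,s1,s2,s3} | {s4} — 2 equivalence classes.
s4 and s3 end up in different blocks, so they are distinguishable. For instance, the string 'ε' is accepted from only s3.

No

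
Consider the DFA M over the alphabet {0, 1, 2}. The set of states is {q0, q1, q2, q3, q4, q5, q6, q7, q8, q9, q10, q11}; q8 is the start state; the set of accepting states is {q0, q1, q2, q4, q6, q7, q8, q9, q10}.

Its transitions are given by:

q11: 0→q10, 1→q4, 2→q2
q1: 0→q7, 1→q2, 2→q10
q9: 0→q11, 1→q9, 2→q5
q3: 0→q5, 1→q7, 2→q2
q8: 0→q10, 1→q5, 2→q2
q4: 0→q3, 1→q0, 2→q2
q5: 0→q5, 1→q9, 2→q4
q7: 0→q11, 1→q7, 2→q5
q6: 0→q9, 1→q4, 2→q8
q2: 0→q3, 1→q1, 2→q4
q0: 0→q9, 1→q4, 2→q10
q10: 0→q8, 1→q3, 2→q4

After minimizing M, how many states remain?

Reachable states from the start: {q0,q1,q2,q3,q4,q5,q7,q8,q9,q10,q11}. Unreachable: {q6} — drop them.
Start with accepting vs non-accepting: {q0,q1,q2,q4,q7,q8,q9,q10} | {q3,q5,q11}.
On input 0, block {q0,q1,q2,q4,q7,q8,q9,q10} splits into {q0,q1,q8,q10} and {q2,q4,q7,q9}.
Split {q0,q1,q8,q10} by δ(·,0) → {q0,q1} and {q8,q10}.
Refine {q3,q5,q11} on symbol 0: members go to different blocks, giving {q3,q5} and {q11}.
Split {q2,q4,q7,q9} by δ(·,0) → {q2,q4} and {q7,q9}.
Stable partition: {q0,q1} | {q3,q5} | {q2,q4} | {q8,q10} | {q11} | {q7,q9} — 6 equivalence classes.

6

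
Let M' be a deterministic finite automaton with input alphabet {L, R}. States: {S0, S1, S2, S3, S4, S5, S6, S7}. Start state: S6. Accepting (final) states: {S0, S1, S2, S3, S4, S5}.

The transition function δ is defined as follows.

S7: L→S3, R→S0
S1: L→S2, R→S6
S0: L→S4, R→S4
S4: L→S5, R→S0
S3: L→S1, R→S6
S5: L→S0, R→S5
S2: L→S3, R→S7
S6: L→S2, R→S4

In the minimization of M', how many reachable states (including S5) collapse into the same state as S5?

P0 = {S0,S1,S2,S3,S4,S5} | {S6,S7}.
Refine {S0,S1,S2,S3,S4,S5} on symbol R: members go to different blocks, giving {S0,S4,S5} and {S1,S2,S3}.
The partition is now stable with 3 blocks: {S0,S4,S5} | {S6,S7} | {S1,S2,S3}.
State S5 belongs to the block {S0,S4,S5}, which has 3 states.

3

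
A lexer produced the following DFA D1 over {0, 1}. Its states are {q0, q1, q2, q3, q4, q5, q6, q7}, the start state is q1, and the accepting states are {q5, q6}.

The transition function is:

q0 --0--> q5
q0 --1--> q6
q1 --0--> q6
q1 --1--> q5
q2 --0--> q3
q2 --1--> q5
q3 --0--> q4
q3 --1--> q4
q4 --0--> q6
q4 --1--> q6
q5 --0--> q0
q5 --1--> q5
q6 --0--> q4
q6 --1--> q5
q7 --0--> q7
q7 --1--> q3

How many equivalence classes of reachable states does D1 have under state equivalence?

Reachable states from the start: {q0,q1,q4,q5,q6}. Unreachable: {q2,q3,q7} — drop them.
P0 = {q5,q6} | {q0,q1,q4}.
Stable partition: {q5,q6} | {q0,q1,q4} — 2 equivalence classes.

2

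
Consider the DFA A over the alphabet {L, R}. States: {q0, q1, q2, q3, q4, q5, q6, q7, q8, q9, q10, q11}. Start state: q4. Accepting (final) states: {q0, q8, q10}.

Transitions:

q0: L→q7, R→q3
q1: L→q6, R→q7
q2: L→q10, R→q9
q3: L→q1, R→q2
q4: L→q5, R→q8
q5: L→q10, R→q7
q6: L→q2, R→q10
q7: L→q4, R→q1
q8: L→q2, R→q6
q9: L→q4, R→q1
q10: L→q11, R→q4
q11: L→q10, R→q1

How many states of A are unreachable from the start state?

No path from q4 leads to q0, q3; the other 10 states are all reachable.

2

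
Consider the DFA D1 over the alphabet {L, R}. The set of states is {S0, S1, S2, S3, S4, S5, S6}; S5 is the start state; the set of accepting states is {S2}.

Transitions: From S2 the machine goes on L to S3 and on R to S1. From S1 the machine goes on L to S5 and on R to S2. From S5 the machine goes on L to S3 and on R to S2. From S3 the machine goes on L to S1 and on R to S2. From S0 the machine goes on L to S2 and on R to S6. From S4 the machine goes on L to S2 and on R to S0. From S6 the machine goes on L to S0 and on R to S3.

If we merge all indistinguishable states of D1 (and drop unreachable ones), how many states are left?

Reachable states from the start: {S1,S2,S3,S5}. Unreachable: {S0,S4,S6} — drop them.
Start with accepting vs non-accepting: {S2} | {S1,S3,S5}.
Stable partition: {S2} | {S1,S3,S5} — 2 equivalence classes.

2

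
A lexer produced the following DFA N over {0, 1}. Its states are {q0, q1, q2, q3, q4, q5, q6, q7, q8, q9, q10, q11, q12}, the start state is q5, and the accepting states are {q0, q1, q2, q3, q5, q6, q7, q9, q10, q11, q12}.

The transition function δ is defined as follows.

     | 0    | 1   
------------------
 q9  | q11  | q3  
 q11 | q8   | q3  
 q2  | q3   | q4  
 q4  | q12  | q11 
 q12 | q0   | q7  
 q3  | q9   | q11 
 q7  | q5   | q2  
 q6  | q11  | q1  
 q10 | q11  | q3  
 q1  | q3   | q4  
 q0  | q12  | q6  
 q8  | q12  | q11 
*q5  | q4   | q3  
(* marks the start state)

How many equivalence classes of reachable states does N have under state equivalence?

First remove the unreachable states {q10}; 12 states remain.
Start with accepting vs non-accepting: {q0,q1,q2,q3,q5,q6,q7,q9,q11,q12} | {q4,q8}.
Split {q0,q1,q2,q3,q5,q6,q7,q9,q11,q12} by δ(·,0) → {q0,q1,q2,q3,q6,q7,q9,q12} and {q5,q11}.
Refine {q0,q1,q2,q3,q6,q7,q9,q12} on symbol 0: members go to different blocks, giving {q0,q1,q2,q3,q12} and {q6,q7,q9}.
On input 0, block {q0,q1,q2,q3,q12} splits into {q0,q1,q2,q12} and {q3}.
Split {q0,q1,q2,q12} by δ(·,0) → {q0,q12} and {q1,q2}.
Refine {q6,q7,q9} on symbol 1: members go to different blocks, giving {q6,q7} and {q9}.
Stable partition: {q0,q12} | {q4,q8} | {q5,q11} | {q6,q7} | {q3} | {q1,q2} | {q9} — 7 equivalence classes.

7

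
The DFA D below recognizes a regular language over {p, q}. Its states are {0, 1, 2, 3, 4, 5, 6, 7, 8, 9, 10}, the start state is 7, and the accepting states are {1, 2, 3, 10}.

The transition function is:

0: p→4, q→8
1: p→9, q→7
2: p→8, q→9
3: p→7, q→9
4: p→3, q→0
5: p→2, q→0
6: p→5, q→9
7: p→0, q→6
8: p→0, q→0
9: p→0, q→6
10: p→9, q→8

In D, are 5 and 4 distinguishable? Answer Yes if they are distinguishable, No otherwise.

No

Reachable states from the start: {0,2,3,4,5,6,7,8,9}. Unreachable: {1,10} — drop them.
Initial partition by acceptance: {2,3} | {0,4,5,6,7,8,9}.
On input p, block {0,4,5,6,7,8,9} splits into {0,6,7,8,9} and {4,5}.
On input p, block {0,6,7,8,9} splits into {7,8,9} and {0,6}.
Stable partition: {2,3} | {7,8,9} | {4,5} | {0,6} — 4 equivalence classes.
5 and 4 lie in the same block of the stable partition, so they are equivalent — no string distinguishes them.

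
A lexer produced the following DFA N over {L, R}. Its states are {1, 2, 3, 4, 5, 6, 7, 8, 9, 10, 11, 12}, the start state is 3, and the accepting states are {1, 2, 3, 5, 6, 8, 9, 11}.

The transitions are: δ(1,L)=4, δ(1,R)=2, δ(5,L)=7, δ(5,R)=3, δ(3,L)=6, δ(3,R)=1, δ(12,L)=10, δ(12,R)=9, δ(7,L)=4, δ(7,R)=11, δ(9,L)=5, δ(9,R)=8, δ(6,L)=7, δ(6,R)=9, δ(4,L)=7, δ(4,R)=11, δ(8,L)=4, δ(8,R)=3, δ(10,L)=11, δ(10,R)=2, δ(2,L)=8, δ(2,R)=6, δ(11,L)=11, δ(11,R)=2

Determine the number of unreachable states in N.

2

BFS from 3 reaches {1, 2, 3, 4, 5, 6, 7, 8, 9, 11}; the 2 state(s) 10, 12 are never visited.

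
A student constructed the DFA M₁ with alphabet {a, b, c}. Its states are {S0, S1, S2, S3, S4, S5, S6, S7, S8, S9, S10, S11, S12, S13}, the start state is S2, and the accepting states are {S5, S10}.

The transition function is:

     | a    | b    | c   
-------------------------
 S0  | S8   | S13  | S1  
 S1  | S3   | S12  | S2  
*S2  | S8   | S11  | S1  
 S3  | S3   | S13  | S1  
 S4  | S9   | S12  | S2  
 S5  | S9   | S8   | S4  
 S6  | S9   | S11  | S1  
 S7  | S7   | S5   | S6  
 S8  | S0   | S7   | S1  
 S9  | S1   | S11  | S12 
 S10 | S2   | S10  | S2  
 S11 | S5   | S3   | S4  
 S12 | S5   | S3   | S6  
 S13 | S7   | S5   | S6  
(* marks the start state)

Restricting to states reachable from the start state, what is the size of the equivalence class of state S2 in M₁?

First remove the unreachable states {S10}; 13 states remain.
Initial partition by acceptance: {S5} | {S0,S1,S2,S3,S4,S6,S7,S8,S9,S11,S12,S13}.
Split {S0,S1,S2,S3,S4,S6,S7,S8,S9,S11,S12,S13} by δ(·,a) → {S0,S1,S2,S3,S4,S6,S7,S8,S9,S13} and {S11,S12}.
Split {S0,S1,S2,S3,S4,S6,S7,S8,S9,S13} by δ(·,b) → {S1,S2,S4,S6,S9} and {S0,S3,S8} and {S7,S13}.
On input a, block {S1,S2,S4,S6,S9} splits into {S4,S6,S9} and {S1,S2}.
On input a, block {S4,S6,S9} splits into {S4,S6} and {S9}.
The partition is now stable with 7 blocks: {S5} | {S4,S6} | {S11,S12} | {S0,S3,S8} | {S7,S13} | {S1,S2} | {S9}.
State S2 belongs to the block {S1,S2}, which has 2 states.

2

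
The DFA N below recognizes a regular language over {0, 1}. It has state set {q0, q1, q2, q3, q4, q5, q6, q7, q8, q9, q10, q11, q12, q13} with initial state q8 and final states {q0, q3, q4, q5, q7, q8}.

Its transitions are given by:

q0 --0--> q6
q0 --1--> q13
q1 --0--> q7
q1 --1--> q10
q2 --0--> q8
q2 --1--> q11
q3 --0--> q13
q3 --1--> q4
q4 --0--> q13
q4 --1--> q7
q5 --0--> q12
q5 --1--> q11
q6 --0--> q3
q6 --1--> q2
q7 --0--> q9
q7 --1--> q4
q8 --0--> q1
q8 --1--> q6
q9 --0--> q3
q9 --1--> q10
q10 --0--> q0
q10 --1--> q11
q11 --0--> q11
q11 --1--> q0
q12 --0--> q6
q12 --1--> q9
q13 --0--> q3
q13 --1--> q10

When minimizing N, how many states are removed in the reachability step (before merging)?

Starting at q8 and following transitions, the reachable set is {q0, q1, q2, q3, q4, q6, q7, q8, q9, q10, q11, q13}. That leaves q5, q12 unreachable — 2 in total.

2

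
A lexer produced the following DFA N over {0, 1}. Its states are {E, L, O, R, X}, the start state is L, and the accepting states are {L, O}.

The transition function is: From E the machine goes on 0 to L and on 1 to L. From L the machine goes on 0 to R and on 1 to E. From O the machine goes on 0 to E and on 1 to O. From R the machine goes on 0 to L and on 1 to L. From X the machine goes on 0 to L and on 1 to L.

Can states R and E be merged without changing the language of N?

First remove the unreachable states {O,X}; 3 states remain.
Start with accepting vs non-accepting: {L} | {E,R}.
Stable partition: {L} | {E,R} — 2 equivalence classes.
R and E lie in the same block of the stable partition, so they are equivalent — no string distinguishes them.

Yes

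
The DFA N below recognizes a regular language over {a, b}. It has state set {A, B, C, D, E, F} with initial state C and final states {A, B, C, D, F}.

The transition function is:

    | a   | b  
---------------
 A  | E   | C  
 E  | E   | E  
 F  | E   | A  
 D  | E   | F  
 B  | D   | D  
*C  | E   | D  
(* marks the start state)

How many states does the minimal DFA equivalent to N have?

2

Reachable states from the start: {A,C,D,E,F}. Unreachable: {B} — drop them.
P0 = {A,C,D,F} | {E}.
The partition is now stable with 2 blocks: {A,C,D,F} | {E}.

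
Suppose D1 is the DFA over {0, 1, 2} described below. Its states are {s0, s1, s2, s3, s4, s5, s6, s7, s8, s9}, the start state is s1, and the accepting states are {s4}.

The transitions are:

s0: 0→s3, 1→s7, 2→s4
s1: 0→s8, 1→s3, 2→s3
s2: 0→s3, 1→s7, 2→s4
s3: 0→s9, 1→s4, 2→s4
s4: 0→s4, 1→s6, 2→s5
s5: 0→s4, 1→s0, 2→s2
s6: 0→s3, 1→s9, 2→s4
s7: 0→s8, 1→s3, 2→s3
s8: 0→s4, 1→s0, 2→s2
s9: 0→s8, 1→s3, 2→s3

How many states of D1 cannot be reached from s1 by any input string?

0

A breadth-first search from the start state visits every state.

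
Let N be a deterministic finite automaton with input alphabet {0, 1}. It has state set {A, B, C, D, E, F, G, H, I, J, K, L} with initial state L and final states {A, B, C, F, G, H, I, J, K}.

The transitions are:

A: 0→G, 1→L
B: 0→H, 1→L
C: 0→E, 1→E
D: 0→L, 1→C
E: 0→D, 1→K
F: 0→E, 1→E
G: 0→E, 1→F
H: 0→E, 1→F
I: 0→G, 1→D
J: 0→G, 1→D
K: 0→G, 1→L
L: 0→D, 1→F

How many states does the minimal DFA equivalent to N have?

First remove the unreachable states {A,B,H,I,J}; 7 states remain.
Initial partition by acceptance: {C,F,G,K} | {D,E,L}.
Split {C,F,G,K} by δ(·,0) → {C,F,G} and {K}.
On input 1, block {C,F,G} splits into {C,F} and {G}.
Refine {D,E,L} on symbol 1: members go to different blocks, giving {D,L} and {E}.
Stable partition: {C,F} | {D,L} | {K} | {G} | {E} — 5 equivalence classes.

5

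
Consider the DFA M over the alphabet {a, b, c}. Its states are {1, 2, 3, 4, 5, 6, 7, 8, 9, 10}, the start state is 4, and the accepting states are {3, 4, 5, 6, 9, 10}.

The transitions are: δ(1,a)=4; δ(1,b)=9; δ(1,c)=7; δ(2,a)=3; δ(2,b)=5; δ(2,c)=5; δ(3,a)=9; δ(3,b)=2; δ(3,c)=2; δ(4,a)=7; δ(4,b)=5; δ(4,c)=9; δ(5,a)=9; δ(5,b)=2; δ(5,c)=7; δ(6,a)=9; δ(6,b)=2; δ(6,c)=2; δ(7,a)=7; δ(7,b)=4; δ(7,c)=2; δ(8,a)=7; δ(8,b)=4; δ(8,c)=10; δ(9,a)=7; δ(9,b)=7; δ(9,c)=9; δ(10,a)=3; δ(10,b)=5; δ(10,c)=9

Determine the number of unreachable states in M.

4

No path from 4 leads to 1, 6, 8, 10; the other 6 states are all reachable.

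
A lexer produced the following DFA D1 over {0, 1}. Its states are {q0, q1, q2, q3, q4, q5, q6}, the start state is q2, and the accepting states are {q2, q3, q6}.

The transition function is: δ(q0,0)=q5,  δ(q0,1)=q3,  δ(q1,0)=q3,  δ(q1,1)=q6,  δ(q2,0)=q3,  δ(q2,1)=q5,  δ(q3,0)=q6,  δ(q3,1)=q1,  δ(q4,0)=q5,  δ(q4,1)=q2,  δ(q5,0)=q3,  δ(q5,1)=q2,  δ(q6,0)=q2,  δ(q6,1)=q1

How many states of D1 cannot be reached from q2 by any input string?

2

No path from q2 leads to q0, q4; the other 5 states are all reachable.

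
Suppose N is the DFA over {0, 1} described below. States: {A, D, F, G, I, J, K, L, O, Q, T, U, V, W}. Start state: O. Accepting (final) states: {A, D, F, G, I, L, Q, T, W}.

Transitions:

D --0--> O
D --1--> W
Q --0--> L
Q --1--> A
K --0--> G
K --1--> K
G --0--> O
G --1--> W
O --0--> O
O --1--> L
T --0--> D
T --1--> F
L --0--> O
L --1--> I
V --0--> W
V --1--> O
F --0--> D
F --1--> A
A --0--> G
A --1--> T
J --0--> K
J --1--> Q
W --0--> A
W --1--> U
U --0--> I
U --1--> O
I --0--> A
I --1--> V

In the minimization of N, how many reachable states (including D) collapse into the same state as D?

3

States {J,K,Q} cannot be reached from the start state, so discard them.
P0 = {A,D,F,G,I,L,T,W} | {O,U,V}.
On input 0, block {A,D,F,G,I,L,T,W} splits into {A,F,I,T,W} and {D,G,L}.
On input 0, block {A,F,I,T,W} splits into {A,F,T} and {I,W}.
Split {O,U,V} by δ(·,0) → {U,V} and {O}.
No further refinement is possible. Final partition (5 blocks): {A,F,T} | {U,V} | {D,G,L} | {I,W} | {O}.
The equivalence class containing D is {D,G,L}, of size 3.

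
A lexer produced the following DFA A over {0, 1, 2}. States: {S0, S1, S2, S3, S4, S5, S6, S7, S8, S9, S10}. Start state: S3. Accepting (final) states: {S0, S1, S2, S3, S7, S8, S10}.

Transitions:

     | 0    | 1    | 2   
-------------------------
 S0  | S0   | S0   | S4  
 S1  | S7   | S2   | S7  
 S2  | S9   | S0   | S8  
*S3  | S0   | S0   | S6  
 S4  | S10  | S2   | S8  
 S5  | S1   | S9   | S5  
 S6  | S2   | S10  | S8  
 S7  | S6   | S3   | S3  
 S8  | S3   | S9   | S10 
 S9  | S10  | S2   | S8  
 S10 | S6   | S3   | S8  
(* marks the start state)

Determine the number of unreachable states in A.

3

No path from S3 leads to S1, S5, S7; the other 8 states are all reachable.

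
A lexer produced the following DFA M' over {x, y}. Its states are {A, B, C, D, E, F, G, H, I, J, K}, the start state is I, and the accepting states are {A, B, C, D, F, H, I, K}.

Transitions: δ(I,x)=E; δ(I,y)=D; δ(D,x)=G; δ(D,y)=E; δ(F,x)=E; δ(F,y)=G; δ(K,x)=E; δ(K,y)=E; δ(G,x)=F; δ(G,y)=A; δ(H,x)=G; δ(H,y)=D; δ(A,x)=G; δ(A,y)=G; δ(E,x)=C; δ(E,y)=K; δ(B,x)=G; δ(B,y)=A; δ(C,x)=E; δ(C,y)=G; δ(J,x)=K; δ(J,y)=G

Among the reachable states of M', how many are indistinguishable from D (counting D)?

5

Reachable states from the start: {A,C,D,E,F,G,I,K}. Unreachable: {B,H,J} — drop them.
Start with accepting vs non-accepting: {A,C,D,F,I,K} | {E,G}.
Split {A,C,D,F,I,K} by δ(·,y) → {A,C,D,F,K} and {I}.
No further refinement is possible. Final partition (3 blocks): {A,C,D,F,K} | {E,G} | {I}.
State D belongs to the block {A,C,D,F,K}, which has 5 states.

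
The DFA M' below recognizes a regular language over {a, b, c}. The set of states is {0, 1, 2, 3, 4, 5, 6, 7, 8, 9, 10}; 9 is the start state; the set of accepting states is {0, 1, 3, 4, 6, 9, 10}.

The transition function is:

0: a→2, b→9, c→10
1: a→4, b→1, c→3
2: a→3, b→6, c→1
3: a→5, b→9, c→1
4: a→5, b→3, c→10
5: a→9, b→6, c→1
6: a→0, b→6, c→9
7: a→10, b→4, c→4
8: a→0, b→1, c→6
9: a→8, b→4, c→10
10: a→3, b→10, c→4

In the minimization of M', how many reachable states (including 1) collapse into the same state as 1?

First remove the unreachable states {7}; 10 states remain.
P0 = {0,1,3,4,6,9,10} | {2,5,8}.
Refine {0,1,3,4,6,9,10} on symbol a: members go to different blocks, giving {0,3,4,9} and {1,6,10}.
No further refinement is possible. Final partition (3 blocks): {0,3,4,9} | {2,5,8} | {1,6,10}.
State 1 belongs to the block {1,6,10}, which has 3 states.

3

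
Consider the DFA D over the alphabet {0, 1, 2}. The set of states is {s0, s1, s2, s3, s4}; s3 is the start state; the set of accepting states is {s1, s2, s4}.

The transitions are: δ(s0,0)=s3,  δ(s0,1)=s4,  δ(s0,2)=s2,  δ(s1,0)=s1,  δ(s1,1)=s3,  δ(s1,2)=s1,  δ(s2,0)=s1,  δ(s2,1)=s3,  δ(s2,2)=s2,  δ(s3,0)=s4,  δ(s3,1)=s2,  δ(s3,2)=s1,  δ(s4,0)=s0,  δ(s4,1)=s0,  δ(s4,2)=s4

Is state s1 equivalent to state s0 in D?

All states are reachable from the start state.
Initial partition by acceptance: {s1,s2,s4} | {s0,s3}.
Split {s1,s2,s4} by δ(·,0) → {s1,s2} and {s4}.
Split {s0,s3} by δ(·,0) → {s0} and {s3}.
Stable partition: {s1,s2} | {s0} | {s4} | {s3} — 4 equivalence classes.
s1 and s0 end up in different blocks, so they are distinguishable. For instance, the string 'ε' is accepted from only s1.

No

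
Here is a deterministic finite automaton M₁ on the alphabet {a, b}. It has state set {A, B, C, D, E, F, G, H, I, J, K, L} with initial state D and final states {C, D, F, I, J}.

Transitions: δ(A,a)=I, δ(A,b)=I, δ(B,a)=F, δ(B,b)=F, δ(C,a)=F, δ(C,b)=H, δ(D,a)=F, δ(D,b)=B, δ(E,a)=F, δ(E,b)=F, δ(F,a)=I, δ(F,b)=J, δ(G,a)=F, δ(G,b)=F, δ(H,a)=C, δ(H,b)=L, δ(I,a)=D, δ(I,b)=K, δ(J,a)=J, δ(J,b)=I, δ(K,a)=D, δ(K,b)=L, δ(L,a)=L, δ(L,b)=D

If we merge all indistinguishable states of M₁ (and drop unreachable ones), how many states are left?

7

Reachable states from the start: {B,D,F,I,J,K,L}. Unreachable: {A,C,E,G,H} — drop them.
P0 = {D,F,I,J} | {B,K,L}.
Refine {D,F,I,J} on symbol b: members go to different blocks, giving {D,I} and {F,J}.
Refine {D,I} on symbol a: members go to different blocks, giving {D} and {I}.
Split {B,K,L} by δ(·,a) → {B} and {K} and {L}.
Split {F,J} by δ(·,a) → {F} and {J}.
Stable partition: {D} | {B} | {F} | {I} | {K} | {L} | {J} — 7 equivalence classes.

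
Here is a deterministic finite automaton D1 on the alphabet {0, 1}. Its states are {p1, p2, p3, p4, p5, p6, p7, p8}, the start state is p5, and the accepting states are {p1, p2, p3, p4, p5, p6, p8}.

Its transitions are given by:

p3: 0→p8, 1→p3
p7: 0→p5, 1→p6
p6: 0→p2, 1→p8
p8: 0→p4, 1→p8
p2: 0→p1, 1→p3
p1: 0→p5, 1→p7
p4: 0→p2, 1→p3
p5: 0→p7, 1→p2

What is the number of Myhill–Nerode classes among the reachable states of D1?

Every state is reachable, so we keep all 8.
Initial partition by acceptance: {p1,p2,p3,p4,p5,p6,p8} | {p7}.
On input 0, block {p1,p2,p3,p4,p5,p6,p8} splits into {p1,p2,p3,p4,p6,p8} and {p5}.
Split {p1,p2,p3,p4,p6,p8} by δ(·,0) → {p2,p3,p4,p6,p8} and {p1}.
On input 0, block {p2,p3,p4,p6,p8} splits into {p3,p4,p6,p8} and {p2}.
Split {p3,p4,p6,p8} by δ(·,0) → {p3,p8} and {p4,p6}.
Split {p3,p8} by δ(·,0) → {p3} and {p8}.
Refine {p4,p6} on symbol 1: members go to different blocks, giving {p4} and {p6}.
No further refinement is possible. Final partition (8 blocks): {p3} | {p7} | {p5} | {p1} | {p2} | {p4} | {p8} | {p6}.

8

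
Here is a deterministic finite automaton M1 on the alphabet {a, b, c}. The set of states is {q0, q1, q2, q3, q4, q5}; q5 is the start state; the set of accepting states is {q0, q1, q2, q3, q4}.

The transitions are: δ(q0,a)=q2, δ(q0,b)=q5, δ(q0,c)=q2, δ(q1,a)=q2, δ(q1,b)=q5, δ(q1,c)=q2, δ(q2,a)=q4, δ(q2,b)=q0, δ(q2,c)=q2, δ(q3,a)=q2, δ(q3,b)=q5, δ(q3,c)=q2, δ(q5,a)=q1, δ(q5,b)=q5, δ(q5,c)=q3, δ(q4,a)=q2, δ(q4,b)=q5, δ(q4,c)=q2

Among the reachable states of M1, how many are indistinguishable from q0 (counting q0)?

Every state is reachable, so we keep all 6.
Start with accepting vs non-accepting: {q0,q1,q2,q3,q4} | {q5}.
On input b, block {q0,q1,q2,q3,q4} splits into {q0,q1,q3,q4} and {q2}.
Stable partition: {q0,q1,q3,q4} | {q5} | {q2} — 3 equivalence classes.
The equivalence class containing q0 is {q0,q1,q3,q4}, of size 4.

4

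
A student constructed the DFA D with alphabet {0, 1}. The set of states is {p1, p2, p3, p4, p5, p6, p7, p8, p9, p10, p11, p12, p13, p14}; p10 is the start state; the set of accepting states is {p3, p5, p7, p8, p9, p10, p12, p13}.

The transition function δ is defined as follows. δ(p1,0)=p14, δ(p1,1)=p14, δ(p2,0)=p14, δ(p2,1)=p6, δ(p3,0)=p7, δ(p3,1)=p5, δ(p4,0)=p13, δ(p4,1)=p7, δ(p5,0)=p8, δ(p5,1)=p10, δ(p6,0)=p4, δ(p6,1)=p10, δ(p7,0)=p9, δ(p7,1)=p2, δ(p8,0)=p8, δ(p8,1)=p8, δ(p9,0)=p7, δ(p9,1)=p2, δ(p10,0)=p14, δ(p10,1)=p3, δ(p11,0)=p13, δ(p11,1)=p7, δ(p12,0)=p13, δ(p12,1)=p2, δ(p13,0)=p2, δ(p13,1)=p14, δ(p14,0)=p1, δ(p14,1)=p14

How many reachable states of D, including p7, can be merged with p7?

Reachable states from the start: {p1,p2,p3,p4,p5,p6,p7,p8,p9,p10,p13,p14}. Unreachable: {p11,p12} — drop them.
Initial partition by acceptance: {p3,p5,p7,p8,p9,p10,p13} | {p1,p2,p4,p6,p14}.
On input 0, block {p3,p5,p7,p8,p9,p10,p13} splits into {p3,p5,p7,p8,p9} and {p10,p13}.
On input 1, block {p3,p5,p7,p8,p9} splits into {p3,p8} and {p7,p9} and {p5}.
On input 0, block {p3,p8} splits into {p3} and {p8}.
Refine {p1,p2,p4,p6,p14} on symbol 0: members go to different blocks, giving {p1,p2,p6,p14} and {p4}.
On input 0, block {p1,p2,p6,p14} splits into {p1,p2,p14} and {p6}.
On input 1, block {p1,p2,p14} splits into {p1,p14} and {p2}.
On input 0, block {p10,p13} splits into {p10} and {p13}.
The partition is now stable with 10 blocks: {p3} | {p1,p14} | {p10} | {p7,p9} | {p5} | {p8} | {p4} | {p6} | {p2} | {p13}.
State p7 belongs to the block {p7,p9}, which has 2 states.

2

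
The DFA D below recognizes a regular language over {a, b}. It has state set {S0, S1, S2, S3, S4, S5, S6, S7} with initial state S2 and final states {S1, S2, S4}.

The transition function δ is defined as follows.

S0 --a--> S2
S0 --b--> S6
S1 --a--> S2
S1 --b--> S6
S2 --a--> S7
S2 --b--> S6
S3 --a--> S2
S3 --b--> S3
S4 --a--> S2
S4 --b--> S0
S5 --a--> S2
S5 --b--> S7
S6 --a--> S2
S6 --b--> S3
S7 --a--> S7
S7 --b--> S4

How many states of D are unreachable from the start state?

2

No path from S2 leads to S1, S5; the other 6 states are all reachable.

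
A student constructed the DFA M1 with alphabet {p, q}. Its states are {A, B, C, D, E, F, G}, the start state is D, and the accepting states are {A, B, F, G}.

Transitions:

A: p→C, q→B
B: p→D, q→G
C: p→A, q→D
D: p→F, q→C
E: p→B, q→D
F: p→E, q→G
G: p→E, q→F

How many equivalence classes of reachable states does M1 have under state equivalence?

2

All states are reachable from the start state.
Initial partition by acceptance: {A,B,F,G} | {C,D,E}.
No further refinement is possible. Final partition (2 blocks): {A,B,F,G} | {C,D,E}.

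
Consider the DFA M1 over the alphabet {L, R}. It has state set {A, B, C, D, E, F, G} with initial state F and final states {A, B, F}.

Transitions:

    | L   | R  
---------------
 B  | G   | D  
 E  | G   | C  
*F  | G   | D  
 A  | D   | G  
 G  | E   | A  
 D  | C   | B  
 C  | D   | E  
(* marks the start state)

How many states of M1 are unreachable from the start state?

0

Every one of the 7 states is reachable from F.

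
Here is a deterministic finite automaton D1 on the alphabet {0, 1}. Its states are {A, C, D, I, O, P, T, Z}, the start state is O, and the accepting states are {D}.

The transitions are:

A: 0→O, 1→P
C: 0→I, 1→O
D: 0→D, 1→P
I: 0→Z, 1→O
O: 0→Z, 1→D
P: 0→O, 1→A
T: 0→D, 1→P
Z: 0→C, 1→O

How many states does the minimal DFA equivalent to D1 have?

4

First remove the unreachable states {T}; 7 states remain.
Initial partition by acceptance: {D} | {A,C,I,O,P,Z}.
On input 1, block {A,C,I,O,P,Z} splits into {A,C,I,P,Z} and {O}.
Split {A,C,I,P,Z} by δ(·,0) → {C,I,Z} and {A,P}.
No further refinement is possible. Final partition (4 blocks): {D} | {C,I,Z} | {O} | {A,P}.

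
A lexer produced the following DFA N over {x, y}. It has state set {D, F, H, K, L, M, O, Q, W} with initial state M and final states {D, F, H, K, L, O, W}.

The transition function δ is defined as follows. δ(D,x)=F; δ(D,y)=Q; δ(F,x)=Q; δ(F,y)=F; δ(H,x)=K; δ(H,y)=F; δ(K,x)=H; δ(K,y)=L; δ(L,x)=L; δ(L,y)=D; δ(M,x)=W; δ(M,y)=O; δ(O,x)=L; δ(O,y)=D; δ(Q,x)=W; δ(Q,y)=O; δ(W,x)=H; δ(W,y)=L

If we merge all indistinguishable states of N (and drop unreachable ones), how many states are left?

All states are reachable from the start state.
Initial partition by acceptance: {D,F,H,K,L,O,W} | {M,Q}.
On input x, block {D,F,H,K,L,O,W} splits into {D,H,K,L,O,W} and {F}.
Split {D,H,K,L,O,W} by δ(·,x) → {H,K,L,O,W} and {D}.
On input y, block {H,K,L,O,W} splits into {L,O} and {K,W} and {H}.
The partition is now stable with 6 blocks: {L,O} | {M,Q} | {F} | {D} | {K,W} | {H}.

6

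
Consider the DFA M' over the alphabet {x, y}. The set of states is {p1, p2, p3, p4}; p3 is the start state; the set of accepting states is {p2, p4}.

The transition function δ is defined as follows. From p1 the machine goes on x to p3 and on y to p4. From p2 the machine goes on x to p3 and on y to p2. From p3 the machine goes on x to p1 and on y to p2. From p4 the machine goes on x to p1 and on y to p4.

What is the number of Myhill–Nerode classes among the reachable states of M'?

2

Initial partition by acceptance: {p2,p4} | {p1,p3}.
Stable partition: {p2,p4} | {p1,p3} — 2 equivalence classes.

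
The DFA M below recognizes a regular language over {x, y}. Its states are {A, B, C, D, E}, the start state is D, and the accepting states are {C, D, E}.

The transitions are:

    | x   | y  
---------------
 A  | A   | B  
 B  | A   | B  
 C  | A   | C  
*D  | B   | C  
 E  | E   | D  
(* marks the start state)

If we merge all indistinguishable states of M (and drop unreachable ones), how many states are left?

2

First remove the unreachable states {E}; 4 states remain.
Initial partition by acceptance: {C,D} | {A,B}.
No further refinement is possible. Final partition (2 blocks): {C,D} | {A,B}.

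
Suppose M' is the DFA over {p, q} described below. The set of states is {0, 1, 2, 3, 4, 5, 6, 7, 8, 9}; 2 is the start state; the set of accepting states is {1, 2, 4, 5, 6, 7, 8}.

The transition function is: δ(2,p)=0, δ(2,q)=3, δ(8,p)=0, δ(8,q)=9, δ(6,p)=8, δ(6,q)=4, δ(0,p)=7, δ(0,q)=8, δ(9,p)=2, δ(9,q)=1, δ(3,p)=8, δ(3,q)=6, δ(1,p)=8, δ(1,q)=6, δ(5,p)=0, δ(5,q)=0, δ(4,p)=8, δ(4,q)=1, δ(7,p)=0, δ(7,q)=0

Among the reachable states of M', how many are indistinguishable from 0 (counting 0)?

1

States {5} cannot be reached from the start state, so discard them.
Start with accepting vs non-accepting: {1,2,4,6,7,8} | {0,3,9}.
Refine {1,2,4,6,7,8} on symbol p: members go to different blocks, giving {1,4,6} and {2,7,8}.
Refine {0,3,9} on symbol q: members go to different blocks, giving {3,9} and {0}.
Refine {2,7,8} on symbol q: members go to different blocks, giving {2,8} and {7}.
No further refinement is possible. Final partition (5 blocks): {1,4,6} | {3,9} | {2,8} | {0} | {7}.
The equivalence class containing 0 is {0}, of size 1.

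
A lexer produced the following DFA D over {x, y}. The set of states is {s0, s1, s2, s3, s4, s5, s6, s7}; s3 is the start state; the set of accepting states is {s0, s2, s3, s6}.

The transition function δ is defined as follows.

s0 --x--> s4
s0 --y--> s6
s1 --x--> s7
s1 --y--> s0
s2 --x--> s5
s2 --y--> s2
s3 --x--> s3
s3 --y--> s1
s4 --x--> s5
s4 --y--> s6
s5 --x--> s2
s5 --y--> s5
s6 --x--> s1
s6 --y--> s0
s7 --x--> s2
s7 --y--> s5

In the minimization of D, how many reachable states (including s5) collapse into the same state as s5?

Initial partition by acceptance: {s0,s2,s3,s6} | {s1,s4,s5,s7}.
On input x, block {s0,s2,s3,s6} splits into {s0,s2,s6} and {s3}.
Split {s1,s4,s5,s7} by δ(·,x) → {s1,s4} and {s5,s7}.
Refine {s0,s2,s6} on symbol x: members go to different blocks, giving {s0,s6} and {s2}.
The partition is now stable with 5 blocks: {s0,s6} | {s1,s4} | {s3} | {s5,s7} | {s2}.
State s5 belongs to the block {s5,s7}, which has 2 states.

2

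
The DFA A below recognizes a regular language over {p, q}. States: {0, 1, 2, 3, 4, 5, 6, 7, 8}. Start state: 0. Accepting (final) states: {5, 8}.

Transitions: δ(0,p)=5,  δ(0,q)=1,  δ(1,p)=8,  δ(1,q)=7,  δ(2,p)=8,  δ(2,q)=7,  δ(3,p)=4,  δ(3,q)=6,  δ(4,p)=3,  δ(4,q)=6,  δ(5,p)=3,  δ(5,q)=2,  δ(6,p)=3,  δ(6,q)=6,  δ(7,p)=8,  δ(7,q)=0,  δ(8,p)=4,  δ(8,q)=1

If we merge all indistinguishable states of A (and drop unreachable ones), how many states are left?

3

P0 = {5,8} | {0,1,2,3,4,6,7}.
On input p, block {0,1,2,3,4,6,7} splits into {0,1,2,7} and {3,4,6}.
The partition is now stable with 3 blocks: {5,8} | {0,1,2,7} | {3,4,6}.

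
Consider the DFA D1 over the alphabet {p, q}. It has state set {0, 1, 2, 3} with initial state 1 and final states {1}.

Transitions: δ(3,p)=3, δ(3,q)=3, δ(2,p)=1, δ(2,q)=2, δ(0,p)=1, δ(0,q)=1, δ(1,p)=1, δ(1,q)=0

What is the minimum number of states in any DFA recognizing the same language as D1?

Reachable states from the start: {0,1}. Unreachable: {2,3} — drop them.
P0 = {1} | {0}.
No further refinement is possible. Final partition (2 blocks): {1} | {0}.

2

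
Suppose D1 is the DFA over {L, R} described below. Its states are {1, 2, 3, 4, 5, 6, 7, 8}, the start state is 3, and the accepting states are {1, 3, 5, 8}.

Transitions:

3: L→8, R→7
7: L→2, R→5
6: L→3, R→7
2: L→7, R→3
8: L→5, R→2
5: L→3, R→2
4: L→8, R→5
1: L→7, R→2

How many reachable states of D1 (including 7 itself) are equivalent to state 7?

States {1,4,6} cannot be reached from the start state, so discard them.
Start with accepting vs non-accepting: {3,5,8} | {2,7}.
The partition is now stable with 2 blocks: {3,5,8} | {2,7}.
State 7 belongs to the block {2,7}, which has 2 states.

2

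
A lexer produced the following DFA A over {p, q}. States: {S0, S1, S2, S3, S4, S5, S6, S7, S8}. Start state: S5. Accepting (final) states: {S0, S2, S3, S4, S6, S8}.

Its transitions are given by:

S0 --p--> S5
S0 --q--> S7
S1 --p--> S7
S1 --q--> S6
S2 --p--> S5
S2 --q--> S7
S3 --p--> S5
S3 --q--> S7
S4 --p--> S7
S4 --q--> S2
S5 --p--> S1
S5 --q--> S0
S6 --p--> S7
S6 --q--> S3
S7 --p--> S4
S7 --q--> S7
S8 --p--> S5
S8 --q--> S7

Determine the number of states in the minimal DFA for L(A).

5

States {S8} cannot be reached from the start state, so discard them.
Initial partition by acceptance: {S0,S2,S3,S4,S6} | {S1,S5,S7}.
Refine {S0,S2,S3,S4,S6} on symbol q: members go to different blocks, giving {S0,S2,S3} and {S4,S6}.
On input p, block {S1,S5,S7} splits into {S1,S5} and {S7}.
Refine {S1,S5} on symbol p: members go to different blocks, giving {S1} and {S5}.
Stable partition: {S0,S2,S3} | {S1} | {S4,S6} | {S7} | {S5} — 5 equivalence classes.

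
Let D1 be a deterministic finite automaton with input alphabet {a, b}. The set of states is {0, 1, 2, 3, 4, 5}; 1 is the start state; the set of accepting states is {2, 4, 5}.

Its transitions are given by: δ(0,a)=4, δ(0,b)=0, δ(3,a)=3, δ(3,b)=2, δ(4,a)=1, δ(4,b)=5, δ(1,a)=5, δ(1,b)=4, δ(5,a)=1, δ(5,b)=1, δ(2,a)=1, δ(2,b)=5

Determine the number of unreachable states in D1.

No path from 1 leads to 0, 2, 3; the other 3 states are all reachable.

3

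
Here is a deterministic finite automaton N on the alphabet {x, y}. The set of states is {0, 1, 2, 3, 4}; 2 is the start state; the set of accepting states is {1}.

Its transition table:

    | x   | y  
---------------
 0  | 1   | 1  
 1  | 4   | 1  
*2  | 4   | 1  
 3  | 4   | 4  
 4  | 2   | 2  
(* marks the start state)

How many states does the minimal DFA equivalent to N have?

3

First remove the unreachable states {0,3}; 3 states remain.
P0 = {1} | {2,4}.
Refine {2,4} on symbol y: members go to different blocks, giving {2} and {4}.
No further refinement is possible. Final partition (3 blocks): {1} | {2} | {4}.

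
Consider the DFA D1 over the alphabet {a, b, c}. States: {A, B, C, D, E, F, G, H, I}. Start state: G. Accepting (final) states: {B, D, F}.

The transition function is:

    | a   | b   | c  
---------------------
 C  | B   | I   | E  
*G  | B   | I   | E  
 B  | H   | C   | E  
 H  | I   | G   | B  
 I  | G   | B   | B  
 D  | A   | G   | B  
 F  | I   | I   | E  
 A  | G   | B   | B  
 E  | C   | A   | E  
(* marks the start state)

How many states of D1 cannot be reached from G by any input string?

Starting at G and following transitions, the reachable set is {A, B, C, E, G, H, I}. That leaves D, F unreachable — 2 in total.

2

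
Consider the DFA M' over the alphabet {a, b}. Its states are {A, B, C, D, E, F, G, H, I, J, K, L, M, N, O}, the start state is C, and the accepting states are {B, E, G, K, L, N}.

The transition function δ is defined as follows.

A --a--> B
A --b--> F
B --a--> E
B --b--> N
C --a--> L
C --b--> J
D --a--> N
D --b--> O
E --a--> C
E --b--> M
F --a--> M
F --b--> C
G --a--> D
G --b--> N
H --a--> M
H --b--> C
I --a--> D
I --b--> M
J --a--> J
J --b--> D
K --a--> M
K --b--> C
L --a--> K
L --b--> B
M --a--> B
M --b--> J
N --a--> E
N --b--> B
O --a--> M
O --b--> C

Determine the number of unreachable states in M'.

Starting at C and following transitions, the reachable set is {B, C, D, E, J, K, L, M, N, O}. That leaves A, F, G, H, I unreachable — 5 in total.

5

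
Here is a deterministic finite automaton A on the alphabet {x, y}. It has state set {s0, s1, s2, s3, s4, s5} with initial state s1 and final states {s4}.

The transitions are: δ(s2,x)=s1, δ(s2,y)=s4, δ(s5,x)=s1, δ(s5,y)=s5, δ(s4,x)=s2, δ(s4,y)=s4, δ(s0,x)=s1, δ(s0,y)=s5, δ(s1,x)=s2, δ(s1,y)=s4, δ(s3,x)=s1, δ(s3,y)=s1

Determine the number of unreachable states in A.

3

BFS from s1 reaches {s1, s2, s4}; the 3 state(s) s0, s3, s5 are never visited.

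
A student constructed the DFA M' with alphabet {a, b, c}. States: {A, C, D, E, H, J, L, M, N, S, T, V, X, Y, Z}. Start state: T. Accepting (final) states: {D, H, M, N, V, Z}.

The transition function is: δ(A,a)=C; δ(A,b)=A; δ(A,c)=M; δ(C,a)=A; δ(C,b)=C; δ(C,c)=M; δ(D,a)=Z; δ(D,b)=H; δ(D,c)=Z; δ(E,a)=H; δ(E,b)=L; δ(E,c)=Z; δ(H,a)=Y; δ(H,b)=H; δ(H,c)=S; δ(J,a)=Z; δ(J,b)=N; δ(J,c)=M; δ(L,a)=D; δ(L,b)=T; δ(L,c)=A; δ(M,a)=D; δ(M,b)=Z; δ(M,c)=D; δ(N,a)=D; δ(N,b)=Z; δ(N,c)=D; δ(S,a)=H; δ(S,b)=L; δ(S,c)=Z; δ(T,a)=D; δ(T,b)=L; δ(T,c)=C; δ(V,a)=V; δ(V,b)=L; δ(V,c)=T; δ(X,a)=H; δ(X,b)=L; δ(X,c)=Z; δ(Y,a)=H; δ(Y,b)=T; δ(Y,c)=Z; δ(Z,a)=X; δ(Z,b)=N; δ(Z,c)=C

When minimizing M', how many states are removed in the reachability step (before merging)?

3

No path from T leads to E, J, V; the other 12 states are all reachable.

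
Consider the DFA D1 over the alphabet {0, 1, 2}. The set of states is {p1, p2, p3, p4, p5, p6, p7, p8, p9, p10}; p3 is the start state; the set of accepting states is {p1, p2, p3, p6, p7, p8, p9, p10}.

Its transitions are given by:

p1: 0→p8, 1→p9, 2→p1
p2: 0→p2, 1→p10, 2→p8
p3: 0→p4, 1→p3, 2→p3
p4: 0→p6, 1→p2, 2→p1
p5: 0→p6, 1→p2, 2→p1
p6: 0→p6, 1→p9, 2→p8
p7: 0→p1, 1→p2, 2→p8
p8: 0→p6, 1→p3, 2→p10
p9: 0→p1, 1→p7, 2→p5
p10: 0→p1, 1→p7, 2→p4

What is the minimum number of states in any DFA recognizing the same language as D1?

Every state is reachable, so we keep all 10.
Start with accepting vs non-accepting: {p1,p2,p3,p6,p7,p8,p9,p10} | {p4,p5}.
On input 0, block {p1,p2,p3,p6,p7,p8,p9,p10} splits into {p1,p2,p6,p7,p8,p9,p10} and {p3}.
Split {p1,p2,p6,p7,p8,p9,p10} by δ(·,1) → {p1,p2,p6,p7,p9,p10} and {p8}.
Refine {p1,p2,p6,p7,p9,p10} on symbol 0: members go to different blocks, giving {p2,p6,p7,p9,p10} and {p1}.
Split {p2,p6,p7,p9,p10} by δ(·,0) → {p7,p9,p10} and {p2,p6}.
Refine {p7,p9,p10} on symbol 1: members go to different blocks, giving {p9,p10} and {p7}.
No further refinement is possible. Final partition (7 blocks): {p9,p10} | {p4,p5} | {p3} | {p8} | {p1} | {p2,p6} | {p7}.

7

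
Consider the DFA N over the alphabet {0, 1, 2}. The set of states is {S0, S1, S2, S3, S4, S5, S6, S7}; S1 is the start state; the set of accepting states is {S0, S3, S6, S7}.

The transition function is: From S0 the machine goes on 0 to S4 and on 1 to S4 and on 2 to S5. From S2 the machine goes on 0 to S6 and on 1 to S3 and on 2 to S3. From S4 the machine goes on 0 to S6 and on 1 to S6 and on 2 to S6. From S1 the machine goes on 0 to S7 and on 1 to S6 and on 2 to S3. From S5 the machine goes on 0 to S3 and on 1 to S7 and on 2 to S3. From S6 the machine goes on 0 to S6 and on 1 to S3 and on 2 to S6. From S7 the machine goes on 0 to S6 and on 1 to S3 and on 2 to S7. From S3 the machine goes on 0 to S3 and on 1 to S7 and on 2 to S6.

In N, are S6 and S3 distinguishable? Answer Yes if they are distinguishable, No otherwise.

First remove the unreachable states {S0,S2,S4,S5}; 4 states remain.
P0 = {S3,S6,S7} | {S1}.
No further refinement is possible. Final partition (2 blocks): {S3,S6,S7} | {S1}.
S6 and S3 lie in the same block of the stable partition, so they are equivalent — no string distinguishes them.

No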